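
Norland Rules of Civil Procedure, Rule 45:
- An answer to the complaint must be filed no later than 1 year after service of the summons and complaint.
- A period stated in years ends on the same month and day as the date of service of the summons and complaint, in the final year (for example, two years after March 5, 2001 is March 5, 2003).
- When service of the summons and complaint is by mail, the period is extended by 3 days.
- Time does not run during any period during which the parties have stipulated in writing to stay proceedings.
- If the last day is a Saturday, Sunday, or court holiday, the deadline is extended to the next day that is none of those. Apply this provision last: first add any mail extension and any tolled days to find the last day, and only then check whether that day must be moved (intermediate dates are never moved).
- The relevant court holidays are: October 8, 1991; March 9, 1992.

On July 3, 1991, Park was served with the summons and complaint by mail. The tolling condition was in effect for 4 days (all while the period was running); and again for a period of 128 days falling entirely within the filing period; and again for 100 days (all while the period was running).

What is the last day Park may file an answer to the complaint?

1 year after July 3, 1991 is July 3, 1992.
Service was by mail, adding 3 days: July 3, 1992 + 3 days = July 6, 1992.
Tolling adds 4 days: July 6, 1992 + 4 days = July 10, 1992.
Tolling adds 128 days: July 10, 1992 + 128 days = November 15, 1992.
Tolling adds 100 days: November 15, 1992 + 100 days = February 23, 1993.
February 23, 1993 is a Tuesday and not a court holiday, so no extension applies.

February 23, 1993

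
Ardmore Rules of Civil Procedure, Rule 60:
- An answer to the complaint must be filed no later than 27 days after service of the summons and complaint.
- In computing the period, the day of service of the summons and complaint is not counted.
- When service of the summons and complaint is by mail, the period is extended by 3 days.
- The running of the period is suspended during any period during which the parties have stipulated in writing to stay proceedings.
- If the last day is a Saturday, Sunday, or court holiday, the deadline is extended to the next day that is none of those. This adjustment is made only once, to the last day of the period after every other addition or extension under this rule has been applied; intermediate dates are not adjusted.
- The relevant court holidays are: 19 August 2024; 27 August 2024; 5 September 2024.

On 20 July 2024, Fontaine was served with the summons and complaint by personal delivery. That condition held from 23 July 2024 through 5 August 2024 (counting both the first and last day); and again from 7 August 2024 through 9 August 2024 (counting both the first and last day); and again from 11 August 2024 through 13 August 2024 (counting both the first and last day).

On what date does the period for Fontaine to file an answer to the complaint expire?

September 6, 2024

27 days after 20 July 2024 is August 16, 2024.
Service was not by mail, so no mail extension applies.
From July 23, 2024 through August 5, 2024 inclusive is 14 days; tolling adds 14 days: August 16, 2024 + 14 days = August 30, 2024.
From August 7, 2024 through August 9, 2024 inclusive is 3 days; tolling adds 3 days: August 30, 2024 + 3 days = September 2, 2024.
From August 11, 2024 through August 13, 2024 inclusive is 3 days; tolling adds 3 days: September 2, 2024 + 3 days = September 5, 2024.
September 5, 2024 is a listed holiday. The next qualifying day is September 6, 2024.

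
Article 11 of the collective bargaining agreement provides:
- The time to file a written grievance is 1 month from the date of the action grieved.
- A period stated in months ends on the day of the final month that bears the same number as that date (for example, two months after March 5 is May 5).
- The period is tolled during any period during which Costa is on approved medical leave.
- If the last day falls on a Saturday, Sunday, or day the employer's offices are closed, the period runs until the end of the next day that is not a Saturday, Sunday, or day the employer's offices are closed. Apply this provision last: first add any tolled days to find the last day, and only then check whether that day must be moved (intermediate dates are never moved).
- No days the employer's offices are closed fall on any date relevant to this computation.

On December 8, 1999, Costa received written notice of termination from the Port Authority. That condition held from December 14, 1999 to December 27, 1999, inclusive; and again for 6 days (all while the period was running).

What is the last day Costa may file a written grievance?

January 28, 2000

1 month after December 8, 1999 is January 8, 2000.
From December 14, 1999 through December 27, 1999 inclusive is 14 days; tolling adds 14 days: January 8, 2000 + 14 days = January 22, 2000.
Tolling adds 6 days: January 22, 2000 + 6 days = January 28, 2000.
January 28, 2000 is a Friday and not a day the employer's offices are closed, so no extension applies.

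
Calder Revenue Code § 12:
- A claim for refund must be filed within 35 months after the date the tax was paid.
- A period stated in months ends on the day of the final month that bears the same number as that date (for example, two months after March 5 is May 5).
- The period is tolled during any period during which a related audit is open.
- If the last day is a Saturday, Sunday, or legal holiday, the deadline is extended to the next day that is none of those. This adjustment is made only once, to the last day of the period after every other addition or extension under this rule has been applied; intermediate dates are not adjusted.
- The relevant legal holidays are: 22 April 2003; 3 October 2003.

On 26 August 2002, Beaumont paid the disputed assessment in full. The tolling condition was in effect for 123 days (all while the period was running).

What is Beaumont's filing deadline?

35 months after 26 August 2002 is July 26, 2005.
Tolling adds 123 days: July 26, 2005 + 123 days = November 26, 2005.
November 26, 2005 is Saturday; November 27, 2005 is Sunday. The next qualifying day is November 28, 2005.

November 28, 2005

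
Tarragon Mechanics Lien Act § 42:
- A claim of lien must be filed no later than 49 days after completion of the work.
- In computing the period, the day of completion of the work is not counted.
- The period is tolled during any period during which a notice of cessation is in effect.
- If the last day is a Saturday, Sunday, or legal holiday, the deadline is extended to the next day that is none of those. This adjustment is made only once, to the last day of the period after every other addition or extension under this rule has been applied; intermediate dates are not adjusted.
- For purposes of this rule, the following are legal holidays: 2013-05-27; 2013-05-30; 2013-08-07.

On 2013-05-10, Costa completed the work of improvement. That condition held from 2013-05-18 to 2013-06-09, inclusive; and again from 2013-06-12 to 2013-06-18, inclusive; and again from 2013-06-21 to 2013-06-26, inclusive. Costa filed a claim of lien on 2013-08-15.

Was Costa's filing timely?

No

49 days after 2013-05-10 is June 28, 2013.
From May 18, 2013 through June 9, 2013 inclusive is 23 days; tolling adds 23 days: June 28, 2013 + 23 days = July 21, 2013.
From June 12, 2013 through June 18, 2013 inclusive is 7 days; tolling adds 7 days: July 21, 2013 + 7 days = July 28, 2013.
From June 21, 2013 through June 26, 2013 inclusive is 6 days; tolling adds 6 days: July 28, 2013 + 6 days = August 3, 2013.
August 3, 2013 is Saturday; August 4, 2013 is Sunday. The next qualifying day is August 5, 2013.
The deadline is August 5, 2013; the filing on August 15, 2013 is after that date.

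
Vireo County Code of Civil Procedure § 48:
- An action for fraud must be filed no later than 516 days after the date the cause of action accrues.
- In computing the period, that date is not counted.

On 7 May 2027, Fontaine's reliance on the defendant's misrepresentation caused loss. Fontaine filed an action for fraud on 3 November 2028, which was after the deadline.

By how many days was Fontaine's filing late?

30 days

516 days after 7 May 2027 is October 4, 2028.
The deadline is October 4, 2028; from October 4, 2028 to November 3, 2028 is 30 days.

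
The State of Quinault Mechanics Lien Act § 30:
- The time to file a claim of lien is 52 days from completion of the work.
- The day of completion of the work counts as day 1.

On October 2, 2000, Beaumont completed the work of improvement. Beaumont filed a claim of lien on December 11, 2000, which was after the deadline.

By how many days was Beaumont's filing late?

Counting October 2, 2000 as day 1, day 52 is November 22, 2000.
The deadline is November 22, 2000; from November 22, 2000 to December 11, 2000 is 19 days.

19 days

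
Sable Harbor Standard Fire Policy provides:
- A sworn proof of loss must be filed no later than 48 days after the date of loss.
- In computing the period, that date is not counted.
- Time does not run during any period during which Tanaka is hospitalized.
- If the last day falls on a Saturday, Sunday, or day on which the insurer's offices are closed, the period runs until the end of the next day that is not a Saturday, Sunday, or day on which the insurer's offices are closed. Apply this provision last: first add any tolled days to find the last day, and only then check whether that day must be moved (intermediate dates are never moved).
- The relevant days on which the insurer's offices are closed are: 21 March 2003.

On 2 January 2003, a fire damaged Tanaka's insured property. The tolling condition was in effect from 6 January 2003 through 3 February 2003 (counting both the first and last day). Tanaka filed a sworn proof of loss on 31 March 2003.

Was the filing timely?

48 days after 2 January 2003 is February 19, 2003.
From January 6, 2003 through February 3, 2003 inclusive is 29 days; tolling adds 29 days: February 19, 2003 + 29 days = March 20, 2003.
March 20, 2003 is a Thursday and not a day on which the insurer's offices are closed, so no extension applies.
The deadline is March 20, 2003; the filing on March 31, 2003 is after that date.

No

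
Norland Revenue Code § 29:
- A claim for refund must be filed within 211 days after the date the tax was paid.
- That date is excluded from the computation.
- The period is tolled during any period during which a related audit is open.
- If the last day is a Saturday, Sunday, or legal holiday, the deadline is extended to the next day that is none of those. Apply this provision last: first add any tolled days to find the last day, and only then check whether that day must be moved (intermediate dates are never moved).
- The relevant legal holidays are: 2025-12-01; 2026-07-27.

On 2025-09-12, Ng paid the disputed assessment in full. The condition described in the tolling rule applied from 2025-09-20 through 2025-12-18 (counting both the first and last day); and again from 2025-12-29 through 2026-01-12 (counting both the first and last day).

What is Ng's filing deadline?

July 28, 2026

211 days after 2025-09-12 is April 11, 2026.
From September 20, 2025 through December 18, 2025 inclusive is 90 days; tolling adds 90 days: April 11, 2026 + 90 days = July 10, 2026.
From December 29, 2025 through January 12, 2026 inclusive is 15 days; tolling adds 15 days: July 10, 2026 + 15 days = July 25, 2026.
July 25, 2026 is Saturday; July 26, 2026 is Sunday; July 27, 2026 is a listed holiday. The next qualifying day is July 28, 2026.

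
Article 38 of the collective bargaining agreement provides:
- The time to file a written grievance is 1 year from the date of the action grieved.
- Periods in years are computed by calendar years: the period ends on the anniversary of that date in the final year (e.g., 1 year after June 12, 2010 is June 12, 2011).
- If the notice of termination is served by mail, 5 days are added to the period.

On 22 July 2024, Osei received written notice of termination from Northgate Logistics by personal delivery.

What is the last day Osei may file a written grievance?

July 22, 2025

1 year after 22 July 2024 is July 22, 2025.
Service was not by mail, so no mail extension applies.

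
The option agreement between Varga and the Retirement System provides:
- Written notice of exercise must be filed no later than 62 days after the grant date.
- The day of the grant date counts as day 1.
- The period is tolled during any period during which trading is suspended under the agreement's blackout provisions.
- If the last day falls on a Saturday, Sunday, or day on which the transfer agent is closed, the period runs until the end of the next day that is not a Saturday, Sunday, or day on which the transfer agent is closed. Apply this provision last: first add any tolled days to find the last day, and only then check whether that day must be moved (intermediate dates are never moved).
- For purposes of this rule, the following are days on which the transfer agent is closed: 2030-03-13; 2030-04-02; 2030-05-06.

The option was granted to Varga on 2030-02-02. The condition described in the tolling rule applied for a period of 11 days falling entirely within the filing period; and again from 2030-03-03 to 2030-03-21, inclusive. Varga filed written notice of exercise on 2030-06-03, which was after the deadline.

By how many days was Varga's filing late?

27 days

Counting 2030-02-02 as day 1, day 62 is April 4, 2030.
Tolling adds 11 days: April 4, 2030 + 11 days = April 15, 2030.
From March 3, 2030 through March 21, 2030 inclusive is 19 days; tolling adds 19 days: April 15, 2030 + 19 days = May 4, 2030.
May 4, 2030 is Saturday; May 5, 2030 is Sunday; May 6, 2030 is a listed holiday. The next qualifying day is May 7, 2030.
The deadline is May 7, 2030; from May 7, 2030 to June 3, 2030 is 27 days.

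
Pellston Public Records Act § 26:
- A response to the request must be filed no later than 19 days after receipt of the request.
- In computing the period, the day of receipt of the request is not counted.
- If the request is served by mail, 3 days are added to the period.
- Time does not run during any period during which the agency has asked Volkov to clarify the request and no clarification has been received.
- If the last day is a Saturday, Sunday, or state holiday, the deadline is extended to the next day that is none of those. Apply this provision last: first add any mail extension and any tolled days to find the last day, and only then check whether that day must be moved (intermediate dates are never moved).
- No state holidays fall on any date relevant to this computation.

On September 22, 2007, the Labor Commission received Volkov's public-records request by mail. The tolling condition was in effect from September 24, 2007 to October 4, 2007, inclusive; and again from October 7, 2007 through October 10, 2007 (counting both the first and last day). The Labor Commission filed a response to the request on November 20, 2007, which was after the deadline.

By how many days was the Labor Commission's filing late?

22 days

19 days after September 22, 2007 is October 11, 2007.
Service was by mail, adding 3 days: October 11, 2007 + 3 days = October 14, 2007.
From September 24, 2007 through October 4, 2007 inclusive is 11 days; tolling adds 11 days: October 14, 2007 + 11 days = October 25, 2007.
From October 7, 2007 through October 10, 2007 inclusive is 4 days; tolling adds 4 days: October 25, 2007 + 4 days = October 29, 2007.
October 29, 2007 is a Monday and not a state holiday, so no extension applies.
The deadline is October 29, 2007; from October 29, 2007 to November 20, 2007 is 22 days.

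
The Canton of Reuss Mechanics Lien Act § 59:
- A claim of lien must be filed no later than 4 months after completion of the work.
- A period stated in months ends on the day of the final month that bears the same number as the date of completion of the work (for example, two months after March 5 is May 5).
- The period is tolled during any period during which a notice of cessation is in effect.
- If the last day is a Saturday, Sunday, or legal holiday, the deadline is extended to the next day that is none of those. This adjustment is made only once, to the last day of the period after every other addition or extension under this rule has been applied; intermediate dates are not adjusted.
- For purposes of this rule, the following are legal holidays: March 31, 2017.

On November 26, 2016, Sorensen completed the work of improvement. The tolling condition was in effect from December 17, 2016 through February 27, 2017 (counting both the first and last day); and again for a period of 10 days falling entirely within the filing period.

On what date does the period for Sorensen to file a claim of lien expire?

June 19, 2017

4 months after November 26, 2016 is March 26, 2017.
From December 17, 2016 through February 27, 2017 inclusive is 73 days; tolling adds 73 days: March 26, 2017 + 73 days = June 7, 2017.
Tolling adds 10 days: June 7, 2017 + 10 days = June 17, 2017.
June 17, 2017 is Saturday; June 18, 2017 is Sunday. The next qualifying day is June 19, 2017.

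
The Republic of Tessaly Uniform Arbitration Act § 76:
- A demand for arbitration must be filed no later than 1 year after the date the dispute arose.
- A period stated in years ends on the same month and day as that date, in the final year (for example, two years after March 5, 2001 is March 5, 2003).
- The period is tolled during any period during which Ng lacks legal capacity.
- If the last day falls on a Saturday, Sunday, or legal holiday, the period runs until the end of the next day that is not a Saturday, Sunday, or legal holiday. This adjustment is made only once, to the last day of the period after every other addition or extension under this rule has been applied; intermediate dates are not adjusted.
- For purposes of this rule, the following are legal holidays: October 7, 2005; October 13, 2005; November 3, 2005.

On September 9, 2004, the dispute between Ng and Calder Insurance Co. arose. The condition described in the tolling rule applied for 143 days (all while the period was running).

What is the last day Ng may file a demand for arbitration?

January 30, 2006

1 year after September 9, 2004 is September 9, 2005.
Tolling adds 143 days: September 9, 2005 + 143 days = January 30, 2006.
January 30, 2006 is a Monday and not a legal holiday, so no extension applies.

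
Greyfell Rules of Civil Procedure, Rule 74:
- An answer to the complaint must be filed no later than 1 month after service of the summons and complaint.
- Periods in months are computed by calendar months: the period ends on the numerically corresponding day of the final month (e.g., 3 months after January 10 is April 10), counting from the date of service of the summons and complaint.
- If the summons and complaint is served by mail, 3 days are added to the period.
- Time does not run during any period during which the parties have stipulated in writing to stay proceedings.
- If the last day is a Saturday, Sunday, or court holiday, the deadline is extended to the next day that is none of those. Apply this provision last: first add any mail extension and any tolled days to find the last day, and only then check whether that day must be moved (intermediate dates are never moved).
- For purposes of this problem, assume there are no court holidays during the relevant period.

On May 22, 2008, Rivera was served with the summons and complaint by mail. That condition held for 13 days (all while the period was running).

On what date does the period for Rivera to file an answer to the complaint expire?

July 8, 2008

1 month after May 22, 2008 is June 22, 2008.
Service was by mail, adding 3 days: June 22, 2008 + 3 days = June 25, 2008.
Tolling adds 13 days: June 25, 2008 + 13 days = July 8, 2008.
July 8, 2008 is a Tuesday and not a court holiday, so no extension applies.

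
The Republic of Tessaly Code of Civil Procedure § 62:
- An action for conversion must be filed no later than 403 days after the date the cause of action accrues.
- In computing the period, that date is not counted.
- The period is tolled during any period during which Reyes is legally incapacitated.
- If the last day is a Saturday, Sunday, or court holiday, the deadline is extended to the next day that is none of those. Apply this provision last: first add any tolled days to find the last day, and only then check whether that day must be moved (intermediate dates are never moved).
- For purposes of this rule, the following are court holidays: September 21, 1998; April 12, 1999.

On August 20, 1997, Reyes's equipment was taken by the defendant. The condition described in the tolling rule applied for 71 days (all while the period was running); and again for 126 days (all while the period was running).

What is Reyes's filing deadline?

April 13, 1999

403 days after August 20, 1997 is September 27, 1998.
Tolling adds 71 days: September 27, 1998 + 71 days = December 7, 1998.
Tolling adds 126 days: December 7, 1998 + 126 days = April 12, 1999.
April 12, 1999 is a listed holiday. The next qualifying day is April 13, 1999.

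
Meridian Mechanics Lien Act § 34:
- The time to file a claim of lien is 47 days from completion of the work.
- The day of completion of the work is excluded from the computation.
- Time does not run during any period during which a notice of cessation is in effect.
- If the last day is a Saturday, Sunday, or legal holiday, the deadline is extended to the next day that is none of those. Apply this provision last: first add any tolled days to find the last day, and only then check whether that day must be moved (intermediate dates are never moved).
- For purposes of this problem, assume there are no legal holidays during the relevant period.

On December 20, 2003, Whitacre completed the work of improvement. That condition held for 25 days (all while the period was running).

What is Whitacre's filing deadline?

47 days after December 20, 2003 is February 5, 2004.
Tolling adds 25 days: February 5, 2004 + 25 days = March 1, 2004.
March 1, 2004 is a Monday and not a legal holiday, so no extension applies.

March 1, 2004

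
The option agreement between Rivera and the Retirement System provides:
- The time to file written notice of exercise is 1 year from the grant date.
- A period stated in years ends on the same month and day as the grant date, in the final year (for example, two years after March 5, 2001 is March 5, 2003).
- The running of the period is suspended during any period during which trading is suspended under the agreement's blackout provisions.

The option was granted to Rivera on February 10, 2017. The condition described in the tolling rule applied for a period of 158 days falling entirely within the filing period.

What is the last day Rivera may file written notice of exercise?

1 year after February 10, 2017 is February 10, 2018.
Tolling adds 158 days: February 10, 2018 + 158 days = July 18, 2018.

July 18, 2018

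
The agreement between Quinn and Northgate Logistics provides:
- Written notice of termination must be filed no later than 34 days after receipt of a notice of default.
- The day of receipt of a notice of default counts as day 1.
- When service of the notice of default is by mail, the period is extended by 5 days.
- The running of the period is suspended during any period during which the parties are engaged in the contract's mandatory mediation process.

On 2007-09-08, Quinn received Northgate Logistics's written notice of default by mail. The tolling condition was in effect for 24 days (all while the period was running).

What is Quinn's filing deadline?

November 9, 2007

Counting 2007-09-08 as day 1, day 34 is October 11, 2007.
Service was by mail, adding 5 days: October 11, 2007 + 5 days = October 16, 2007.
Tolling adds 24 days: October 16, 2007 + 24 days = November 9, 2007.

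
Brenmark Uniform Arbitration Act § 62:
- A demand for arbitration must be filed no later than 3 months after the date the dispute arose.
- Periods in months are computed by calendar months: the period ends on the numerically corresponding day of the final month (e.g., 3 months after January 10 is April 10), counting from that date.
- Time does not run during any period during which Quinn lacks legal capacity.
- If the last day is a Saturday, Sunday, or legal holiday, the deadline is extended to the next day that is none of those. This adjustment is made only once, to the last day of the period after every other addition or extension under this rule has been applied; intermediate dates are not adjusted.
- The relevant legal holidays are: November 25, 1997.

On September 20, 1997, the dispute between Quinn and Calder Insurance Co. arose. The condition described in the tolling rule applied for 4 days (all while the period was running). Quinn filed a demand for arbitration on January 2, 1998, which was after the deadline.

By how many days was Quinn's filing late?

3 months after September 20, 1997 is December 20, 1997.
Tolling adds 4 days: December 20, 1997 + 4 days = December 24, 1997.
December 24, 1997 is a Wednesday and not a legal holiday, so no extension applies.
The deadline is December 24, 1997; from December 24, 1997 to January 2, 1998 is 9 days.

9 days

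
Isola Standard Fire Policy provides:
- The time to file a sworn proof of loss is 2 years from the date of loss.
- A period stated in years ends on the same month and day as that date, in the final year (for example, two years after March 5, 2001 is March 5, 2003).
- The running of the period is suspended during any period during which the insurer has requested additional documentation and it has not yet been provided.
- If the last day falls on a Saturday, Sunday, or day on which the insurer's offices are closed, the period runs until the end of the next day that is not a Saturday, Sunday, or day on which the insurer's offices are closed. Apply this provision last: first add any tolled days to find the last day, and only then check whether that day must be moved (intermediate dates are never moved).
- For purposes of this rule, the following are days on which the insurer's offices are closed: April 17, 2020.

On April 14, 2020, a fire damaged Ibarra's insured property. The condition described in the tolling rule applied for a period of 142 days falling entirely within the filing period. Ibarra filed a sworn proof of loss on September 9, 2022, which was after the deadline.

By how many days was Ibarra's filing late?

4 days

2 years after April 14, 2020 is April 14, 2022.
Tolling adds 142 days: April 14, 2022 + 142 days = September 3, 2022.
September 3, 2022 is Saturday; September 4, 2022 is Sunday. The next qualifying day is September 5, 2022.
The deadline is September 5, 2022; from September 5, 2022 to September 9, 2022 is 4 days.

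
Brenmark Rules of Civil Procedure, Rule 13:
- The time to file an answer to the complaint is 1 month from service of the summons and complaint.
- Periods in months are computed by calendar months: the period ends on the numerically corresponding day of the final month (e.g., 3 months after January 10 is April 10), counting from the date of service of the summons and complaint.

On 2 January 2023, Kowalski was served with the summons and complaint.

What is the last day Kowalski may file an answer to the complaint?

February 2, 2023

1 month after 2 January 2023 is February 2, 2023.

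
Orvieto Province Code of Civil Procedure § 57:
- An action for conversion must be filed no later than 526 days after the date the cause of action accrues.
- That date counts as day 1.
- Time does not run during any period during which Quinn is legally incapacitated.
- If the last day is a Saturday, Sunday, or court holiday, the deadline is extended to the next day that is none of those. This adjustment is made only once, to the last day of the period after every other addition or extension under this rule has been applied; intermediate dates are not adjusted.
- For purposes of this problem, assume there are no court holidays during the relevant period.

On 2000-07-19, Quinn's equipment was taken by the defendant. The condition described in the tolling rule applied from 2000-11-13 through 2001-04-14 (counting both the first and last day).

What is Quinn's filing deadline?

Counting 2000-07-19 as day 1, day 526 is December 26, 2001.
From November 13, 2000 through April 14, 2001 inclusive is 153 days; tolling adds 153 days: December 26, 2001 + 153 days = May 28, 2002.
May 28, 2002 is a Tuesday and not a court holiday, so no extension applies.

May 28, 2002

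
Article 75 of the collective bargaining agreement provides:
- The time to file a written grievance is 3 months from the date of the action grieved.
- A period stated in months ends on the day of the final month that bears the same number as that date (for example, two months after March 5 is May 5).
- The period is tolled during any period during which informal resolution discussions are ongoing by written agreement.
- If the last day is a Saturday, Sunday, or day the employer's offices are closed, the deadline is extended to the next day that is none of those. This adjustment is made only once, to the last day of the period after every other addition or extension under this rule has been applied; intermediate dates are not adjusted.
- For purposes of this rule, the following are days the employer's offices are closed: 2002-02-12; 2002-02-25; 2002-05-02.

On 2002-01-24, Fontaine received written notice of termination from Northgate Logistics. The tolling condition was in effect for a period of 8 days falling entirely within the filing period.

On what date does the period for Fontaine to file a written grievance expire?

May 3, 2002

3 months after 2002-01-24 is April 24, 2002.
Tolling adds 8 days: April 24, 2002 + 8 days = May 2, 2002.
May 2, 2002 is a listed holiday. The next qualifying day is May 3, 2002.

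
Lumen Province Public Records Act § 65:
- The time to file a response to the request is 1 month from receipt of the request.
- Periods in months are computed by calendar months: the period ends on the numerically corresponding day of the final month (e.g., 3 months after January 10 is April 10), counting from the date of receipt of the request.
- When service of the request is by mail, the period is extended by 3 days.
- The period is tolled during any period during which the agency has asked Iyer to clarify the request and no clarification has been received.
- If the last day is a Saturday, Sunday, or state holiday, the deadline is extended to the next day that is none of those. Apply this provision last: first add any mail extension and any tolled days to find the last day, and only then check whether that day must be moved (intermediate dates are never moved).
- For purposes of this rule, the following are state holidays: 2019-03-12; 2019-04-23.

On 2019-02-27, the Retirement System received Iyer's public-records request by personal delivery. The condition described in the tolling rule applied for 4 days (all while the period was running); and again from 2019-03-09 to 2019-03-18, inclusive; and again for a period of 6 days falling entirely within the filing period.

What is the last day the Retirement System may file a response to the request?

April 16, 2019

1 month after 2019-02-27 is March 27, 2019.
Service was not by mail, so no mail extension applies.
Tolling adds 4 days: March 27, 2019 + 4 days = March 31, 2019.
From March 9, 2019 through March 18, 2019 inclusive is 10 days; tolling adds 10 days: March 31, 2019 + 10 days = April 10, 2019.
Tolling adds 6 days: April 10, 2019 + 6 days = April 16, 2019.
April 16, 2019 is a Tuesday and not a state holiday, so no extension applies.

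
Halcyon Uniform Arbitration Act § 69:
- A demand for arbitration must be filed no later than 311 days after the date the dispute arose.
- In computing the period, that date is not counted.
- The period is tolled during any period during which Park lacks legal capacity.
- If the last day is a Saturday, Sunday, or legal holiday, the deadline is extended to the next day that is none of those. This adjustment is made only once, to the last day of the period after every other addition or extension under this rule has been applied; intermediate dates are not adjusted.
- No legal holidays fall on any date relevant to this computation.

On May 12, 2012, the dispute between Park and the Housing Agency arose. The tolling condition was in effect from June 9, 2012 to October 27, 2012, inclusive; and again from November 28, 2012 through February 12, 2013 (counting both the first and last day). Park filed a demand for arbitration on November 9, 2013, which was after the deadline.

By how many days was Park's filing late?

17 days

311 days after May 12, 2012 is March 19, 2013.
From June 9, 2012 through October 27, 2012 inclusive is 141 days; tolling adds 141 days: March 19, 2013 + 141 days = August 7, 2013.
From November 28, 2012 through February 12, 2013 inclusive is 77 days; tolling adds 77 days: August 7, 2013 + 77 days = October 23, 2013.
October 23, 2013 is a Wednesday and not a legal holiday, so no extension applies.
The deadline is October 23, 2013; from October 23, 2013 to November 9, 2013 is 17 days.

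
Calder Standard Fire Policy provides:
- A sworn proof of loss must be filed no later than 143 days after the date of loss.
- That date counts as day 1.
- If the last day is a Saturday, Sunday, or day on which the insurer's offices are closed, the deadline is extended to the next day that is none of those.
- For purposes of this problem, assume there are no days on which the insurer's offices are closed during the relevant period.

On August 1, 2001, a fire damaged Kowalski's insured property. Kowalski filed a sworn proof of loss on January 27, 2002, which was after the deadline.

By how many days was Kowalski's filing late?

37 days

Counting August 1, 2001 as day 1, day 143 is December 21, 2001.
December 21, 2001 is a Friday and not a day on which the insurer's offices are closed, so no extension applies.
The deadline is December 21, 2001; from December 21, 2001 to January 27, 2002 is 37 days.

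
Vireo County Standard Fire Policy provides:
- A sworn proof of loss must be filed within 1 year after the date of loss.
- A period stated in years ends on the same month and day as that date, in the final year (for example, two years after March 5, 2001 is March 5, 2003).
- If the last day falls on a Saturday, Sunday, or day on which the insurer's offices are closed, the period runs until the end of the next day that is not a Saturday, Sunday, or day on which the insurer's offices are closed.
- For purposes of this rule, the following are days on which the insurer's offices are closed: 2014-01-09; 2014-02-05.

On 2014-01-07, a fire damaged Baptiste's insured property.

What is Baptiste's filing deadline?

January 7, 2015

1 year after 2014-01-07 is January 7, 2015.
January 7, 2015 is a Wednesday and not a day on which the insurer's offices are closed, so no extension applies.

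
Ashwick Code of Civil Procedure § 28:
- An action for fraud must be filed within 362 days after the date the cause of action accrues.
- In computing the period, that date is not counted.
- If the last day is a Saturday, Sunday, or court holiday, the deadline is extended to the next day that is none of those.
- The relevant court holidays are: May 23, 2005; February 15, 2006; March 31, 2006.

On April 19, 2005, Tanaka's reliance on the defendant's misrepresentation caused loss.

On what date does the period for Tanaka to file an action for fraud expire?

362 days after April 19, 2005 is April 16, 2006.
April 16, 2006 is Sunday. The next qualifying day is April 17, 2006.

April 17, 2006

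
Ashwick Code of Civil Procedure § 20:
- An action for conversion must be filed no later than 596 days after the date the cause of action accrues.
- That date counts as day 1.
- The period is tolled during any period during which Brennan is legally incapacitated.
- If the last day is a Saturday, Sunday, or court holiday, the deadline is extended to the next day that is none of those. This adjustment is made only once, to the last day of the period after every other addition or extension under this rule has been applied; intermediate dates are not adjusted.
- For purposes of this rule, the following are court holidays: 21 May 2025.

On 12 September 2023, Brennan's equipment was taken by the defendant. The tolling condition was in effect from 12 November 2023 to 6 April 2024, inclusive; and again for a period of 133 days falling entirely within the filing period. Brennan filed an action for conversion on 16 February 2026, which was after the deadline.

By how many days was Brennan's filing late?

13 days

Counting 12 September 2023 as day 1, day 596 is April 29, 2025.
From November 12, 2023 through April 6, 2024 inclusive is 147 days; tolling adds 147 days: April 29, 2025 + 147 days = September 23, 2025.
Tolling adds 133 days: September 23, 2025 + 133 days = February 3, 2026.
February 3, 2026 is a Tuesday and not a court holiday, so no extension applies.
The deadline is February 3, 2026; from February 3, 2026 to February 16, 2026 is 13 days.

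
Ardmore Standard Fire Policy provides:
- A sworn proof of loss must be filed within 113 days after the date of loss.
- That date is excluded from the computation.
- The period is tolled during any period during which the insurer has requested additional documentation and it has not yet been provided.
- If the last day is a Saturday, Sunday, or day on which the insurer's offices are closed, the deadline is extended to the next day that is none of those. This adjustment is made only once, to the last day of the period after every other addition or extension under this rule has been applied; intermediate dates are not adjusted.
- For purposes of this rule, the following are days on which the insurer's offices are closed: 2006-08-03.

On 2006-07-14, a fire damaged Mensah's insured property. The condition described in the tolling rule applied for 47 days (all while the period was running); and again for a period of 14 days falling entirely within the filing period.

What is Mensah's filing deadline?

January 4, 2007

113 days after 2006-07-14 is November 4, 2006.
Tolling adds 47 days: November 4, 2006 + 47 days = December 21, 2006.
Tolling adds 14 days: December 21, 2006 + 14 days = January 4, 2007.
January 4, 2007 is a Thursday and not a day on which the insurer's offices are closed, so no extension applies.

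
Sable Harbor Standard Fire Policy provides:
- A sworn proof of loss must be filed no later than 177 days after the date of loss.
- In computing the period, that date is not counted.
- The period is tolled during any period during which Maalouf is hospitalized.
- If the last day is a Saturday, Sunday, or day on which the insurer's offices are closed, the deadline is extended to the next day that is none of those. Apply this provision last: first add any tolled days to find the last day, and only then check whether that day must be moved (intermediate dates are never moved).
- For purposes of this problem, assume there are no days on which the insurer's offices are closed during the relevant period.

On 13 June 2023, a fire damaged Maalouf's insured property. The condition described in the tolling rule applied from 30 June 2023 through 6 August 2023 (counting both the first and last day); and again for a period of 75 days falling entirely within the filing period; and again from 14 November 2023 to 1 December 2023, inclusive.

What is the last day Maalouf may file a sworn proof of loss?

April 16, 2024

177 days after 13 June 2023 is December 7, 2023.
From June 30, 2023 through August 6, 2023 inclusive is 38 days; tolling adds 38 days: December 7, 2023 + 38 days = January 14, 2024.
Tolling adds 75 days: January 14, 2024 + 75 days = March 29, 2024.
From November 14, 2023 through December 1, 2023 inclusive is 18 days; tolling adds 18 days: March 29, 2024 + 18 days = April 16, 2024.
April 16, 2024 is a Tuesday and not a day on which the insurer's offices are closed, so no extension applies.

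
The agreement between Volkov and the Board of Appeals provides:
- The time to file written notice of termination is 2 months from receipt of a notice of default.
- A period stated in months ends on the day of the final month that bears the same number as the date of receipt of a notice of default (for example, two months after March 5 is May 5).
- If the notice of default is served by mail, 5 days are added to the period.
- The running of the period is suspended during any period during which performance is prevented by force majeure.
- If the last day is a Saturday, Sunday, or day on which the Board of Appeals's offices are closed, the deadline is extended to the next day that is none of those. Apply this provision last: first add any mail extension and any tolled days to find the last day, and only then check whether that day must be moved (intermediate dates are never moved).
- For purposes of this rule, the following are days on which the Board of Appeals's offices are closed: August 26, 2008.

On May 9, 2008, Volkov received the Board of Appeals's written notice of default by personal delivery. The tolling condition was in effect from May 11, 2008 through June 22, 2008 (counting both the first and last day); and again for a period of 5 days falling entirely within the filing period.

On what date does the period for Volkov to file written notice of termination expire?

2 months after May 9, 2008 is July 9, 2008.
Service was not by mail, so no mail extension applies.
From May 11, 2008 through June 22, 2008 inclusive is 43 days; tolling adds 43 days: July 9, 2008 + 43 days = August 21, 2008.
Tolling adds 5 days: August 21, 2008 + 5 days = August 26, 2008.
August 26, 2008 is a listed holiday. The next qualifying day is August 27, 2008.

August 27, 2008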